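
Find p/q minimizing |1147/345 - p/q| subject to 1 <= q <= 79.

256/77

Expand x = 1147/345 as a continued fraction with the Euclidean algorithm:
  1147 = 3*345 + 112, so a_0 = 3.
  345 = 3*112 + 9, so a_1 = 3.
  112 = 12*9 + 4, so a_2 = 12.
  9 = 2*4 + 1, so a_3 = 2.
  4 = 4*1 + 0, so a_4 = 4.
so x = [3; 3, 12, 2, 4].
Convergents (p_i = a_i*p_{i-1} + p_{i-2}, q_i = a_i*q_{i-1} + q_{i-2} with p_{-2}=0, p_{-1}=1, q_{-2}=1, q_{-1}=0), until the denominator exceeds 79:
  i=0: a_0=3, p_0 = 3*1 + 0 = 3, q_0 = 3*0 + 1 = 1.
  i=1: a_1=3, p_1 = 3*3 + 1 = 10, q_1 = 3*1 + 0 = 3.
  i=2: a_2=12, p_2 = 12*10 + 3 = 123, q_2 = 12*3 + 1 = 37.
  i=3: a_3=2, p_3 = 2*123 + 10 = 256, q_3 = 2*37 + 3 = 77.
  i=4: a_4=4, p_4 = 4*256 + 123 = 1147, q_4 = 4*77 + 37 = 345.
q_4 = 345 > 79, so the last convergent with denominator <= 79 is p_3/q_3 = 256/77.
The closest fraction with denominator <= 79 is either p_3/q_3 or the intermediate fraction (k*p_3 + p_2)/(k*q_3 + q_2) with the largest k >= 1 whose denominator stays <= 79; these approach x as k grows, and every other convergent or intermediate fraction in range is farther away.
Largest k: floor((79 - q_2)/q_3) = floor((79 - 37)/77) = 0.
Since k = 0, no intermediate fraction beyond p_3/q_3 has denominator <= 79, so the convergent 256/77 is the closest (its error is |1147*77 - 256*345|/(345*77) = 1/26565).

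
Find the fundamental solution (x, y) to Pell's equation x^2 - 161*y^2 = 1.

(x, y) = (11775, 928)

First expand sqrt(161) as a continued fraction. With x_i = (sqrt(161) + m_i)/d_i and (m_0, d_0) = (0, 1): a_0 = floor(sqrt(161)) = 12, since 12^2 = 144 <= 161 < 169 = 13^2.
Iterate m_{i+1} = d_i*a_i - m_i, d_{i+1} = (161 - m_{i+1}^2)/d_i, a_{i+1} = floor((a_0 + m_{i+1})/d_{i+1}):
  m_1 = 1*12 - 0 = 12, d_1 = (161 - 12^2)/1 = 17/1 = 17, a_1 = floor((12 + 12)/17) = 1.
  m_2 = 17*1 - 12 = 5, d_2 = (161 - 5^2)/17 = 136/17 = 8, a_2 = floor((12 + 5)/8) = 2.
  m_3 = 8*2 - 5 = 11, d_3 = (161 - 11^2)/8 = 40/8 = 5, a_3 = floor((12 + 11)/5) = 4.
  m_4 = 5*4 - 11 = 9, d_4 = (161 - 9^2)/5 = 80/5 = 16, a_4 = floor((12 + 9)/16) = 1.
  m_5 = 16*1 - 9 = 7, d_5 = (161 - 7^2)/16 = 112/16 = 7, a_5 = floor((12 + 7)/7) = 2.
  m_6 = 7*2 - 7 = 7, d_6 = (161 - 7^2)/7 = 112/7 = 16, a_6 = floor((12 + 7)/16) = 1.
  m_7 = 16*1 - 7 = 9, d_7 = (161 - 9^2)/16 = 80/16 = 5, a_7 = floor((12 + 9)/5) = 4.
  m_8 = 5*4 - 9 = 11, d_8 = (161 - 11^2)/5 = 40/5 = 8, a_8 = floor((12 + 11)/8) = 2.
  m_9 = 8*2 - 11 = 5, d_9 = (161 - 5^2)/8 = 136/8 = 17, a_9 = floor((12 + 5)/17) = 1.
  m_10 = 17*1 - 5 = 12, d_10 = (161 - 12^2)/17 = 17/17 = 1, a_10 = floor((12 + 12)/1) = 24.
  m_11 = 1*24 - 12 = 12, d_11 = (161 - 12^2)/1 = 17/1 = 17: (m_11, d_11) = (m_1, d_1) = (12, 17), so from here the quotients repeat a_1, ..., a_10; the period length is 10.
So sqrt(161) = [12; (1, 2, 4, 1, 2, 1, 4, 2, 1, 24)] with period length k = 10.
k is even, so the fundamental solution of x^2 - 161y^2 = 1 is (p_{k-1}, q_{k-1}) = (p_9, q_9); compute convergents through index 9.
Convergents (p_i = a_i*p_{i-1} + p_{i-2}, q_i = a_i*q_{i-1} + q_{i-2} with p_{-2}=0, p_{-1}=1, q_{-2}=1, q_{-1}=0):
  i=0: a_0=12, p_0 = 12*1 + 0 = 12, q_0 = 12*0 + 1 = 1.
  i=1: a_1=1, p_1 = 1*12 + 1 = 13, q_1 = 1*1 + 0 = 1.
  i=2: a_2=2, p_2 = 2*13 + 12 = 38, q_2 = 2*1 + 1 = 3.
  i=3: a_3=4, p_3 = 4*38 + 13 = 165, q_3 = 4*3 + 1 = 13.
  i=4: a_4=1, p_4 = 1*165 + 38 = 203, q_4 = 1*13 + 3 = 16.
  i=5: a_5=2, p_5 = 2*203 + 165 = 571, q_5 = 2*16 + 13 = 45.
  i=6: a_6=1, p_6 = 1*571 + 203 = 774, q_6 = 1*45 + 16 = 61.
  i=7: a_7=4, p_7 = 4*774 + 571 = 3667, q_7 = 4*61 + 45 = 289.
  i=8: a_8=2, p_8 = 2*3667 + 774 = 8108, q_8 = 2*289 + 61 = 639.
  i=9: a_9=1, p_9 = 1*8108 + 3667 = 11775, q_9 = 1*639 + 289 = 928.
Check: 11775^2 - 161*928^2 = 138650625 - 138650624 = 1, so (x, y) = (11775, 928) solves the equation, and by the theorem it is the least positive solution.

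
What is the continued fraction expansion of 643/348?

Run the Euclidean algorithm on 643 and 348; the successive quotients are the partial quotients a_0, a_1, ... (each step inverts the fractional part left over by the previous one):
  643 = 1*348 + 295, so a_0 = 1.
  348 = 1*295 + 53, so a_1 = 1.
  295 = 5*53 + 30, so a_2 = 5.
  53 = 1*30 + 23, so a_3 = 1.
  30 = 1*23 + 7, so a_4 = 1.
  23 = 3*7 + 2, so a_5 = 3.
  7 = 3*2 + 1, so a_6 = 3.
  2 = 2*1 + 0, so a_7 = 2.
The remainder reaches 0 after 8 divisions, so the expansion has 8 partial quotients, read off in order.

[1; 1, 5, 1, 1, 3, 3, 2]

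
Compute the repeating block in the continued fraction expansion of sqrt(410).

Write x_i = (sqrt(410) + m_i)/d_i with (m_0, d_0) = (0, 1). a_0 = floor(sqrt(410)) = 20, since 20^2 = 400 <= 410 < 441 = 21^2.
Iterate m_{i+1} = d_i*a_i - m_i, d_{i+1} = (410 - m_{i+1}^2)/d_i, a_{i+1} = floor((a_0 + m_{i+1})/d_{i+1}):
  m_1 = 1*20 - 0 = 20, d_1 = (410 - 20^2)/1 = 10/1 = 10, a_1 = floor((20 + 20)/10) = 4.
  m_2 = 10*4 - 20 = 20, d_2 = (410 - 20^2)/10 = 10/10 = 1, a_2 = floor((20 + 20)/1) = 40.
  m_3 = 1*40 - 20 = 20, d_3 = (410 - 20^2)/1 = 10/1 = 10: (m_3, d_3) = (m_1, d_1) = (20, 10), so from here the quotients repeat a_1, a_2; the period length is 2.
Hence the expansion of sqrt(410) is a_0 = 20 followed by the repeating block 4, 40 (period 2).

[20; (4, 40)]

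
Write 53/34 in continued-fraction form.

[1; 1, 1, 3, 1, 3]

Run the Euclidean algorithm on 53 and 34; the successive quotients are the partial quotients a_0, a_1, ... (each step inverts the fractional part left over by the previous one):
  53 = 1*34 + 19, so a_0 = 1.
  34 = 1*19 + 15, so a_1 = 1.
  19 = 1*15 + 4, so a_2 = 1.
  15 = 3*4 + 3, so a_3 = 3.
  4 = 1*3 + 1, so a_4 = 1.
  3 = 3*1 + 0, so a_5 = 3.
The remainder reaches 0 after 6 divisions, so the expansion has 6 partial quotients, read off in order.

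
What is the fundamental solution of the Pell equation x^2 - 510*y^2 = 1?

First expand sqrt(510) as a continued fraction. With x_i = (sqrt(510) + m_i)/d_i and (m_0, d_0) = (0, 1): a_0 = floor(sqrt(510)) = 22, since 22^2 = 484 <= 510 < 529 = 23^2.
Iterate m_{i+1} = d_i*a_i - m_i, d_{i+1} = (510 - m_{i+1}^2)/d_i, a_{i+1} = floor((a_0 + m_{i+1})/d_{i+1}):
  m_1 = 1*22 - 0 = 22, d_1 = (510 - 22^2)/1 = 26/1 = 26, a_1 = floor((22 + 22)/26) = 1.
  m_2 = 26*1 - 22 = 4, d_2 = (510 - 4^2)/26 = 494/26 = 19, a_2 = floor((22 + 4)/19) = 1.
  m_3 = 19*1 - 4 = 15, d_3 = (510 - 15^2)/19 = 285/19 = 15, a_3 = floor((22 + 15)/15) = 2.
  m_4 = 15*2 - 15 = 15, d_4 = (510 - 15^2)/15 = 285/15 = 19, a_4 = floor((22 + 15)/19) = 1.
  m_5 = 19*1 - 15 = 4, d_5 = (510 - 4^2)/19 = 494/19 = 26, a_5 = floor((22 + 4)/26) = 1.
  m_6 = 26*1 - 4 = 22, d_6 = (510 - 22^2)/26 = 26/26 = 1, a_6 = floor((22 + 22)/1) = 44.
  m_7 = 1*44 - 22 = 22, d_7 = (510 - 22^2)/1 = 26/1 = 26: (m_7, d_7) = (m_1, d_1) = (22, 26), so from here the quotients repeat a_1, ..., a_6; the period length is 6.
So sqrt(510) = [22; (1, 1, 2, 1, 1, 44)] with period length k = 6.
k is even, so the fundamental solution of x^2 - 510y^2 = 1 is (p_{k-1}, q_{k-1}) = (p_5, q_5); compute convergents through index 5.
Convergents (p_i = a_i*p_{i-1} + p_{i-2}, q_i = a_i*q_{i-1} + q_{i-2} with p_{-2}=0, p_{-1}=1, q_{-2}=1, q_{-1}=0):
  i=0: a_0=22, p_0 = 22*1 + 0 = 22, q_0 = 22*0 + 1 = 1.
  i=1: a_1=1, p_1 = 1*22 + 1 = 23, q_1 = 1*1 + 0 = 1.
  i=2: a_2=1, p_2 = 1*23 + 22 = 45, q_2 = 1*1 + 1 = 2.
  i=3: a_3=2, p_3 = 2*45 + 23 = 113, q_3 = 2*2 + 1 = 5.
  i=4: a_4=1, p_4 = 1*113 + 45 = 158, q_4 = 1*5 + 2 = 7.
  i=5: a_5=1, p_5 = 1*158 + 113 = 271, q_5 = 1*7 + 5 = 12.
Check: 271^2 - 510*12^2 = 73441 - 73440 = 1, so (x, y) = (271, 12) solves the equation, and by the theorem it is the least positive solution.

(x, y) = (271, 12)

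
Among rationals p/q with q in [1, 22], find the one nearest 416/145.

43/15

Expand x = 416/145 as a continued fraction with the Euclidean algorithm:
  416 = 2*145 + 126, so a_0 = 2.
  145 = 1*126 + 19, so a_1 = 1.
  126 = 6*19 + 12, so a_2 = 6.
  19 = 1*12 + 7, so a_3 = 1.
  12 = 1*7 + 5, so a_4 = 1.
  7 = 1*5 + 2, so a_5 = 1.
  5 = 2*2 + 1, so a_6 = 2.
  2 = 2*1 + 0, so a_7 = 2.
so x = [2; 1, 6, 1, 1, 1, 2, 2].
Convergents (p_i = a_i*p_{i-1} + p_{i-2}, q_i = a_i*q_{i-1} + q_{i-2} with p_{-2}=0, p_{-1}=1, q_{-2}=1, q_{-1}=0), until the denominator exceeds 22:
  i=0: a_0=2, p_0 = 2*1 + 0 = 2, q_0 = 2*0 + 1 = 1.
  i=1: a_1=1, p_1 = 1*2 + 1 = 3, q_1 = 1*1 + 0 = 1.
  i=2: a_2=6, p_2 = 6*3 + 2 = 20, q_2 = 6*1 + 1 = 7.
  i=3: a_3=1, p_3 = 1*20 + 3 = 23, q_3 = 1*7 + 1 = 8.
  i=4: a_4=1, p_4 = 1*23 + 20 = 43, q_4 = 1*8 + 7 = 15.
  i=5: a_5=1, p_5 = 1*43 + 23 = 66, q_5 = 1*15 + 8 = 23.
q_5 = 23 > 22, so the last convergent with denominator <= 22 is p_4/q_4 = 43/15.
The closest fraction with denominator <= 22 is either p_4/q_4 or the intermediate fraction (k*p_4 + p_3)/(k*q_4 + q_3) with the largest k >= 1 whose denominator stays <= 22; these approach x as k grows, and every other convergent or intermediate fraction in range is farther away.
Largest k: floor((22 - q_3)/q_4) = floor((22 - 8)/15) = 0.
Since k = 0, no intermediate fraction beyond p_4/q_4 has denominator <= 22, so the convergent 43/15 is the closest (its error is |416*15 - 43*145|/(145*15) = 5/2175).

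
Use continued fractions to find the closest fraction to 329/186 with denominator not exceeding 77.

23/13

Expand x = 329/186 as a continued fraction with the Euclidean algorithm:
  329 = 1*186 + 143, so a_0 = 1.
  186 = 1*143 + 43, so a_1 = 1.
  143 = 3*43 + 14, so a_2 = 3.
  43 = 3*14 + 1, so a_3 = 3.
  14 = 14*1 + 0, so a_4 = 14.
so x = [1; 1, 3, 3, 14].
Convergents (p_i = a_i*p_{i-1} + p_{i-2}, q_i = a_i*q_{i-1} + q_{i-2} with p_{-2}=0, p_{-1}=1, q_{-2}=1, q_{-1}=0), until the denominator exceeds 77:
  i=0: a_0=1, p_0 = 1*1 + 0 = 1, q_0 = 1*0 + 1 = 1.
  i=1: a_1=1, p_1 = 1*1 + 1 = 2, q_1 = 1*1 + 0 = 1.
  i=2: a_2=3, p_2 = 3*2 + 1 = 7, q_2 = 3*1 + 1 = 4.
  i=3: a_3=3, p_3 = 3*7 + 2 = 23, q_3 = 3*4 + 1 = 13.
  i=4: a_4=14, p_4 = 14*23 + 7 = 329, q_4 = 14*13 + 4 = 186.
q_4 = 186 > 77, so the last convergent with denominator <= 77 is p_3/q_3 = 23/13.
The closest fraction with denominator <= 77 is either p_3/q_3 or the intermediate fraction (k*p_3 + p_2)/(k*q_3 + q_2) with the largest k >= 1 whose denominator stays <= 77; these approach x as k grows, and every other convergent or intermediate fraction in range is farther away.
Largest k: floor((77 - q_2)/q_3) = floor((77 - 4)/13) = 5.
That gives (5*23 + 7)/(5*13 + 4) = 122/69.
Compare the errors: |x - 23/13| = |329*13 - 23*186|/(186*13) = 1/2418, and |x - 122/69| = |329*69 - 122*186|/(186*69) = 9/12834.
Cross-multiplying, 1*12834 = 12834 < 21762 = 9*2418, so 1/2418 is smaller: the convergent 23/13 is closer to x than 122/69.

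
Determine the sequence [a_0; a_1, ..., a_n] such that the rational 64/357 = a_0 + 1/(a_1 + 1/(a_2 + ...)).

Run the Euclidean algorithm on 64 and 357; the successive quotients are the partial quotients a_0, a_1, ... (each step inverts the fractional part left over by the previous one):
  64 = 0*357 + 64, so a_0 = 0.
  357 = 5*64 + 37, so a_1 = 5.
  64 = 1*37 + 27, so a_2 = 1.
  37 = 1*27 + 10, so a_3 = 1.
  27 = 2*10 + 7, so a_4 = 2.
  10 = 1*7 + 3, so a_5 = 1.
  7 = 2*3 + 1, so a_6 = 2.
  3 = 3*1 + 0, so a_7 = 3.
The remainder reaches 0 after 8 divisions, so the expansion has 8 partial quotients, read off in order.

[0; 5, 1, 1, 2, 1, 2, 3]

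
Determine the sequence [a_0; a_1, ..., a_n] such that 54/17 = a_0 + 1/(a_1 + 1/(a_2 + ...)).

[3; 5, 1, 2]

Run the Euclidean algorithm on 54 and 17; the successive quotients are the partial quotients a_0, a_1, ... (each step inverts the fractional part left over by the previous one):
  54 = 3*17 + 3, so a_0 = 3.
  17 = 5*3 + 2, so a_1 = 5.
  3 = 1*2 + 1, so a_2 = 1.
  2 = 2*1 + 0, so a_3 = 2.
The remainder reaches 0 after 4 divisions, so the expansion has 4 partial quotients, read off in order.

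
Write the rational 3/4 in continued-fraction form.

Run the Euclidean algorithm on 3 and 4; the successive quotients are the partial quotients a_0, a_1, ... (each step inverts the fractional part left over by the previous one):
  3 = 0*4 + 3, so a_0 = 0.
  4 = 1*3 + 1, so a_1 = 1.
  3 = 3*1 + 0, so a_2 = 3.
The remainder reaches 0 after 3 divisions, so the expansion has 3 partial quotients, read off in order.

[0; 1, 3]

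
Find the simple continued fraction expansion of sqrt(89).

Write x_i = (sqrt(89) + m_i)/d_i with (m_0, d_0) = (0, 1). a_0 = floor(sqrt(89)) = 9, since 9^2 = 81 <= 89 < 100 = 10^2.
Iterate m_{i+1} = d_i*a_i - m_i, d_{i+1} = (89 - m_{i+1}^2)/d_i, a_{i+1} = floor((a_0 + m_{i+1})/d_{i+1}):
  m_1 = 1*9 - 0 = 9, d_1 = (89 - 9^2)/1 = 8/1 = 8, a_1 = floor((9 + 9)/8) = 2.
  m_2 = 8*2 - 9 = 7, d_2 = (89 - 7^2)/8 = 40/8 = 5, a_2 = floor((9 + 7)/5) = 3.
  m_3 = 5*3 - 7 = 8, d_3 = (89 - 8^2)/5 = 25/5 = 5, a_3 = floor((9 + 8)/5) = 3.
  m_4 = 5*3 - 8 = 7, d_4 = (89 - 7^2)/5 = 40/5 = 8, a_4 = floor((9 + 7)/8) = 2.
  m_5 = 8*2 - 7 = 9, d_5 = (89 - 9^2)/8 = 8/8 = 1, a_5 = floor((9 + 9)/1) = 18.
  m_6 = 1*18 - 9 = 9, d_6 = (89 - 9^2)/1 = 8/1 = 8: (m_6, d_6) = (m_1, d_1) = (9, 8), so from here the quotients repeat a_1, ..., a_5; the period length is 5.
Hence the expansion of sqrt(89) is a_0 = 9 followed by the repeating block 2, 3, 3, 2, 18 (period 5).

[9; (2, 3, 3, 2, 18)]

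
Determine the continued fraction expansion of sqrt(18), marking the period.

[4; (4, 8)]

Write x_i = (sqrt(18) + m_i)/d_i with (m_0, d_0) = (0, 1). a_0 = floor(sqrt(18)) = 4, since 4^2 = 16 <= 18 < 25 = 5^2.
Iterate m_{i+1} = d_i*a_i - m_i, d_{i+1} = (18 - m_{i+1}^2)/d_i, a_{i+1} = floor((a_0 + m_{i+1})/d_{i+1}):
  m_1 = 1*4 - 0 = 4, d_1 = (18 - 4^2)/1 = 2/1 = 2, a_1 = floor((4 + 4)/2) = 4.
  m_2 = 2*4 - 4 = 4, d_2 = (18 - 4^2)/2 = 2/2 = 1, a_2 = floor((4 + 4)/1) = 8.
  m_3 = 1*8 - 4 = 4, d_3 = (18 - 4^2)/1 = 2/1 = 2: (m_3, d_3) = (m_1, d_1) = (4, 2), so from here the quotients repeat a_1, a_2; the period length is 2.
Hence the expansion of sqrt(18) is a_0 = 4 followed by the repeating block 4, 8 (period 2).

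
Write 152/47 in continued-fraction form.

Run the Euclidean algorithm on 152 and 47; the successive quotients are the partial quotients a_0, a_1, ... (each step inverts the fractional part left over by the previous one):
  152 = 3*47 + 11, so a_0 = 3.
  47 = 4*11 + 3, so a_1 = 4.
  11 = 3*3 + 2, so a_2 = 3.
  3 = 1*2 + 1, so a_3 = 1.
  2 = 2*1 + 0, so a_4 = 2.
The remainder reaches 0 after 5 divisions, so the expansion has 5 partial quotients, read off in order.

[3; 4, 3, 1, 2]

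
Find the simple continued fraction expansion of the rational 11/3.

[3; 1, 2]

Run the Euclidean algorithm on 11 and 3; the successive quotients are the partial quotients a_0, a_1, ... (each step inverts the fractional part left over by the previous one):
  11 = 3*3 + 2, so a_0 = 3.
  3 = 1*2 + 1, so a_1 = 1.
  2 = 2*1 + 0, so a_2 = 2.
The remainder reaches 0 after 3 divisions, so the expansion has 3 partial quotients, read off in order.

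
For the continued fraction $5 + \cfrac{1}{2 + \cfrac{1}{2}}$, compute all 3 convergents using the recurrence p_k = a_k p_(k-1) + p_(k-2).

5/1, 11/2, 27/5

Using the convergent recurrence p_i = a_i*p_{i-1} + p_{i-2}, q_i = a_i*q_{i-1} + q_{i-2} with p_{-2}=0, p_{-1}=1, q_{-2}=1, q_{-1}=0:
  i=0: a_0=5, p_0 = 5*1 + 0 = 5, q_0 = 5*0 + 1 = 1.
  i=1: a_1=2, p_1 = 2*5 + 1 = 11, q_1 = 2*1 + 0 = 2.
  i=2: a_2=2, p_2 = 2*11 + 5 = 27, q_2 = 2*2 + 1 = 5.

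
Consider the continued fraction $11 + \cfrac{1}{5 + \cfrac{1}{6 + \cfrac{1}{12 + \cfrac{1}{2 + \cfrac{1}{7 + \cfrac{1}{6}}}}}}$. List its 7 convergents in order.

Using the convergent recurrence p_i = a_i*p_{i-1} + p_{i-2}, q_i = a_i*q_{i-1} + q_{i-2} with p_{-2}=0, p_{-1}=1, q_{-2}=1, q_{-1}=0:
  i=0: a_0=11, p_0 = 11*1 + 0 = 11, q_0 = 11*0 + 1 = 1.
  i=1: a_1=5, p_1 = 5*11 + 1 = 56, q_1 = 5*1 + 0 = 5.
  i=2: a_2=6, p_2 = 6*56 + 11 = 347, q_2 = 6*5 + 1 = 31.
  i=3: a_3=12, p_3 = 12*347 + 56 = 4220, q_3 = 12*31 + 5 = 377.
  i=4: a_4=2, p_4 = 2*4220 + 347 = 8787, q_4 = 2*377 + 31 = 785.
  i=5: a_5=7, p_5 = 7*8787 + 4220 = 65729, q_5 = 7*785 + 377 = 5872.
  i=6: a_6=6, p_6 = 6*65729 + 8787 = 403161, q_6 = 6*5872 + 785 = 36017.

11/1, 56/5, 347/31, 4220/377, 8787/785, 65729/5872, 403161/36017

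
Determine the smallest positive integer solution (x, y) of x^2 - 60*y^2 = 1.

(x, y) = (31, 4)

First expand sqrt(60) as a continued fraction. With x_i = (sqrt(60) + m_i)/d_i and (m_0, d_0) = (0, 1): a_0 = floor(sqrt(60)) = 7, since 7^2 = 49 <= 60 < 64 = 8^2.
Iterate m_{i+1} = d_i*a_i - m_i, d_{i+1} = (60 - m_{i+1}^2)/d_i, a_{i+1} = floor((a_0 + m_{i+1})/d_{i+1}):
  m_1 = 1*7 - 0 = 7, d_1 = (60 - 7^2)/1 = 11/1 = 11, a_1 = floor((7 + 7)/11) = 1.
  m_2 = 11*1 - 7 = 4, d_2 = (60 - 4^2)/11 = 44/11 = 4, a_2 = floor((7 + 4)/4) = 2.
  m_3 = 4*2 - 4 = 4, d_3 = (60 - 4^2)/4 = 44/4 = 11, a_3 = floor((7 + 4)/11) = 1.
  m_4 = 11*1 - 4 = 7, d_4 = (60 - 7^2)/11 = 11/11 = 1, a_4 = floor((7 + 7)/1) = 14.
  m_5 = 1*14 - 7 = 7, d_5 = (60 - 7^2)/1 = 11/1 = 11: (m_5, d_5) = (m_1, d_1) = (7, 11), so from here the quotients repeat a_1, ..., a_4; the period length is 4.
So sqrt(60) = [7; (1, 2, 1, 14)] with period length k = 4.
k is even, so the fundamental solution of x^2 - 60y^2 = 1 is (p_{k-1}, q_{k-1}) = (p_3, q_3); compute convergents through index 3.
Convergents (p_i = a_i*p_{i-1} + p_{i-2}, q_i = a_i*q_{i-1} + q_{i-2} with p_{-2}=0, p_{-1}=1, q_{-2}=1, q_{-1}=0):
  i=0: a_0=7, p_0 = 7*1 + 0 = 7, q_0 = 7*0 + 1 = 1.
  i=1: a_1=1, p_1 = 1*7 + 1 = 8, q_1 = 1*1 + 0 = 1.
  i=2: a_2=2, p_2 = 2*8 + 7 = 23, q_2 = 2*1 + 1 = 3.
  i=3: a_3=1, p_3 = 1*23 + 8 = 31, q_3 = 1*3 + 1 = 4.
Check: 31^2 - 60*4^2 = 961 - 960 = 1, so (x, y) = (31, 4) solves the equation, and by the theorem it is the least positive solution.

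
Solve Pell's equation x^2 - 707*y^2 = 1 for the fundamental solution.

First expand sqrt(707) as a continued fraction. With x_i = (sqrt(707) + m_i)/d_i and (m_0, d_0) = (0, 1): a_0 = floor(sqrt(707)) = 26, since 26^2 = 676 <= 707 < 729 = 27^2.
Iterate m_{i+1} = d_i*a_i - m_i, d_{i+1} = (707 - m_{i+1}^2)/d_i, a_{i+1} = floor((a_0 + m_{i+1})/d_{i+1}):
  m_1 = 1*26 - 0 = 26, d_1 = (707 - 26^2)/1 = 31/1 = 31, a_1 = floor((26 + 26)/31) = 1.
  m_2 = 31*1 - 26 = 5, d_2 = (707 - 5^2)/31 = 682/31 = 22, a_2 = floor((26 + 5)/22) = 1.
  m_3 = 22*1 - 5 = 17, d_3 = (707 - 17^2)/22 = 418/22 = 19, a_3 = floor((26 + 17)/19) = 2.
  m_4 = 19*2 - 17 = 21, d_4 = (707 - 21^2)/19 = 266/19 = 14, a_4 = floor((26 + 21)/14) = 3.
  m_5 = 14*3 - 21 = 21, d_5 = (707 - 21^2)/14 = 266/14 = 19, a_5 = floor((26 + 21)/19) = 2.
  m_6 = 19*2 - 21 = 17, d_6 = (707 - 17^2)/19 = 418/19 = 22, a_6 = floor((26 + 17)/22) = 1.
  m_7 = 22*1 - 17 = 5, d_7 = (707 - 5^2)/22 = 682/22 = 31, a_7 = floor((26 + 5)/31) = 1.
  m_8 = 31*1 - 5 = 26, d_8 = (707 - 26^2)/31 = 31/31 = 1, a_8 = floor((26 + 26)/1) = 52.
  m_9 = 1*52 - 26 = 26, d_9 = (707 - 26^2)/1 = 31/1 = 31: (m_9, d_9) = (m_1, d_1) = (26, 31), so from here the quotients repeat a_1, ..., a_8; the period length is 8.
So sqrt(707) = [26; (1, 1, 2, 3, 2, 1, 1, 52)] with period length k = 8.
k is even, so the fundamental solution of x^2 - 707y^2 = 1 is (p_{k-1}, q_{k-1}) = (p_7, q_7); compute convergents through index 7.
Convergents (p_i = a_i*p_{i-1} + p_{i-2}, q_i = a_i*q_{i-1} + q_{i-2} with p_{-2}=0, p_{-1}=1, q_{-2}=1, q_{-1}=0):
  i=0: a_0=26, p_0 = 26*1 + 0 = 26, q_0 = 26*0 + 1 = 1.
  i=1: a_1=1, p_1 = 1*26 + 1 = 27, q_1 = 1*1 + 0 = 1.
  i=2: a_2=1, p_2 = 1*27 + 26 = 53, q_2 = 1*1 + 1 = 2.
  i=3: a_3=2, p_3 = 2*53 + 27 = 133, q_3 = 2*2 + 1 = 5.
  i=4: a_4=3, p_4 = 3*133 + 53 = 452, q_4 = 3*5 + 2 = 17.
  i=5: a_5=2, p_5 = 2*452 + 133 = 1037, q_5 = 2*17 + 5 = 39.
  i=6: a_6=1, p_6 = 1*1037 + 452 = 1489, q_6 = 1*39 + 17 = 56.
  i=7: a_7=1, p_7 = 1*1489 + 1037 = 2526, q_7 = 1*56 + 39 = 95.
Check: 2526^2 - 707*95^2 = 6380676 - 6380675 = 1, so (x, y) = (2526, 95) solves the equation, and by the theorem it is the least positive solution.

(x, y) = (2526, 95)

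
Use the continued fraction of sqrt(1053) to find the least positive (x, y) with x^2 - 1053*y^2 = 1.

First expand sqrt(1053) as a continued fraction. With x_i = (sqrt(1053) + m_i)/d_i and (m_0, d_0) = (0, 1): a_0 = floor(sqrt(1053)) = 32, since 32^2 = 1024 <= 1053 < 1089 = 33^2.
Iterate m_{i+1} = d_i*a_i - m_i, d_{i+1} = (1053 - m_{i+1}^2)/d_i, a_{i+1} = floor((a_0 + m_{i+1})/d_{i+1}):
  m_1 = 1*32 - 0 = 32, d_1 = (1053 - 32^2)/1 = 29/1 = 29, a_1 = floor((32 + 32)/29) = 2.
  m_2 = 29*2 - 32 = 26, d_2 = (1053 - 26^2)/29 = 377/29 = 13, a_2 = floor((32 + 26)/13) = 4.
  m_3 = 13*4 - 26 = 26, d_3 = (1053 - 26^2)/13 = 377/13 = 29, a_3 = floor((32 + 26)/29) = 2.
  m_4 = 29*2 - 26 = 32, d_4 = (1053 - 32^2)/29 = 29/29 = 1, a_4 = floor((32 + 32)/1) = 64.
  m_5 = 1*64 - 32 = 32, d_5 = (1053 - 32^2)/1 = 29/1 = 29: (m_5, d_5) = (m_1, d_1) = (32, 29), so from here the quotients repeat a_1, ..., a_4; the period length is 4.
So sqrt(1053) = [32; (2, 4, 2, 64)] with period length k = 4.
k is even, so the fundamental solution of x^2 - 1053y^2 = 1 is (p_{k-1}, q_{k-1}) = (p_3, q_3); compute convergents through index 3.
Convergents (p_i = a_i*p_{i-1} + p_{i-2}, q_i = a_i*q_{i-1} + q_{i-2} with p_{-2}=0, p_{-1}=1, q_{-2}=1, q_{-1}=0):
  i=0: a_0=32, p_0 = 32*1 + 0 = 32, q_0 = 32*0 + 1 = 1.
  i=1: a_1=2, p_1 = 2*32 + 1 = 65, q_1 = 2*1 + 0 = 2.
  i=2: a_2=4, p_2 = 4*65 + 32 = 292, q_2 = 4*2 + 1 = 9.
  i=3: a_3=2, p_3 = 2*292 + 65 = 649, q_3 = 2*9 + 2 = 20.
Check: 649^2 - 1053*20^2 = 421201 - 421200 = 1, so (x, y) = (649, 20) solves the equation, and by the theorem it is the least positive solution.

(x, y) = (649, 20)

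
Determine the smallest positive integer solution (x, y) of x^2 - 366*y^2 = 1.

(x, y) = (907925, 47458)

First expand sqrt(366) as a continued fraction. With x_i = (sqrt(366) + m_i)/d_i and (m_0, d_0) = (0, 1): a_0 = floor(sqrt(366)) = 19, since 19^2 = 361 <= 366 < 400 = 20^2.
Iterate m_{i+1} = d_i*a_i - m_i, d_{i+1} = (366 - m_{i+1}^2)/d_i, a_{i+1} = floor((a_0 + m_{i+1})/d_{i+1}):
  m_1 = 1*19 - 0 = 19, d_1 = (366 - 19^2)/1 = 5/1 = 5, a_1 = floor((19 + 19)/5) = 7.
  m_2 = 5*7 - 19 = 16, d_2 = (366 - 16^2)/5 = 110/5 = 22, a_2 = floor((19 + 16)/22) = 1.
  m_3 = 22*1 - 16 = 6, d_3 = (366 - 6^2)/22 = 330/22 = 15, a_3 = floor((19 + 6)/15) = 1.
  m_4 = 15*1 - 6 = 9, d_4 = (366 - 9^2)/15 = 285/15 = 19, a_4 = floor((19 + 9)/19) = 1.
  m_5 = 19*1 - 9 = 10, d_5 = (366 - 10^2)/19 = 266/19 = 14, a_5 = floor((19 + 10)/14) = 2.
  m_6 = 14*2 - 10 = 18, d_6 = (366 - 18^2)/14 = 42/14 = 3, a_6 = floor((19 + 18)/3) = 12.
  m_7 = 3*12 - 18 = 18, d_7 = (366 - 18^2)/3 = 42/3 = 14, a_7 = floor((19 + 18)/14) = 2.
  m_8 = 14*2 - 18 = 10, d_8 = (366 - 10^2)/14 = 266/14 = 19, a_8 = floor((19 + 10)/19) = 1.
  m_9 = 19*1 - 10 = 9, d_9 = (366 - 9^2)/19 = 285/19 = 15, a_9 = floor((19 + 9)/15) = 1.
  m_10 = 15*1 - 9 = 6, d_10 = (366 - 6^2)/15 = 330/15 = 22, a_10 = floor((19 + 6)/22) = 1.
  m_11 = 22*1 - 6 = 16, d_11 = (366 - 16^2)/22 = 110/22 = 5, a_11 = floor((19 + 16)/5) = 7.
  m_12 = 5*7 - 16 = 19, d_12 = (366 - 19^2)/5 = 5/5 = 1, a_12 = floor((19 + 19)/1) = 38.
  m_13 = 1*38 - 19 = 19, d_13 = (366 - 19^2)/1 = 5/1 = 5: (m_13, d_13) = (m_1, d_1) = (19, 5), so from here the quotients repeat a_1, ..., a_12; the period length is 12.
So sqrt(366) = [19; (7, 1, 1, 1, 2, 12, 2, 1, 1, 1, 7, 38)] with period length k = 12.
k is even, so the fundamental solution of x^2 - 366y^2 = 1 is (p_{k-1}, q_{k-1}) = (p_11, q_11); compute convergents through index 11.
Convergents (p_i = a_i*p_{i-1} + p_{i-2}, q_i = a_i*q_{i-1} + q_{i-2} with p_{-2}=0, p_{-1}=1, q_{-2}=1, q_{-1}=0):
  i=0: a_0=19, p_0 = 19*1 + 0 = 19, q_0 = 19*0 + 1 = 1.
  i=1: a_1=7, p_1 = 7*19 + 1 = 134, q_1 = 7*1 + 0 = 7.
  i=2: a_2=1, p_2 = 1*134 + 19 = 153, q_2 = 1*7 + 1 = 8.
  i=3: a_3=1, p_3 = 1*153 + 134 = 287, q_3 = 1*8 + 7 = 15.
  i=4: a_4=1, p_4 = 1*287 + 153 = 440, q_4 = 1*15 + 8 = 23.
  i=5: a_5=2, p_5 = 2*440 + 287 = 1167, q_5 = 2*23 + 15 = 61.
  i=6: a_6=12, p_6 = 12*1167 + 440 = 14444, q_6 = 12*61 + 23 = 755.
  i=7: a_7=2, p_7 = 2*14444 + 1167 = 30055, q_7 = 2*755 + 61 = 1571.
  i=8: a_8=1, p_8 = 1*30055 + 14444 = 44499, q_8 = 1*1571 + 755 = 2326.
  i=9: a_9=1, p_9 = 1*44499 + 30055 = 74554, q_9 = 1*2326 + 1571 = 3897.
  i=10: a_10=1, p_10 = 1*74554 + 44499 = 119053, q_10 = 1*3897 + 2326 = 6223.
  i=11: a_11=7, p_11 = 7*119053 + 74554 = 907925, q_11 = 7*6223 + 3897 = 47458.
Check: 907925^2 - 366*47458^2 = 824327805625 - 824327805624 = 1, so (x, y) = (907925, 47458) solves the equation, and by the theorem it is the least positive solution.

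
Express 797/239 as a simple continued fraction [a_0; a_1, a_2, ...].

[3; 2, 1, 79]

Run the Euclidean algorithm on 797 and 239; the successive quotients are the partial quotients a_0, a_1, ... (each step inverts the fractional part left over by the previous one):
  797 = 3*239 + 80, so a_0 = 3.
  239 = 2*80 + 79, so a_1 = 2.
  80 = 1*79 + 1, so a_2 = 1.
  79 = 79*1 + 0, so a_3 = 79.
The remainder reaches 0 after 4 divisions, so the expansion has 4 partial quotients, read off in order.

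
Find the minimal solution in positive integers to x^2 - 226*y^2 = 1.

First expand sqrt(226) as a continued fraction. With x_i = (sqrt(226) + m_i)/d_i and (m_0, d_0) = (0, 1): a_0 = floor(sqrt(226)) = 15, since 15^2 = 225 <= 226 < 256 = 16^2.
Iterate m_{i+1} = d_i*a_i - m_i, d_{i+1} = (226 - m_{i+1}^2)/d_i, a_{i+1} = floor((a_0 + m_{i+1})/d_{i+1}):
  m_1 = 1*15 - 0 = 15, d_1 = (226 - 15^2)/1 = 1/1 = 1, a_1 = floor((15 + 15)/1) = 30.
  m_2 = 1*30 - 15 = 15, d_2 = (226 - 15^2)/1 = 1/1 = 1: (m_2, d_2) = (m_1, d_1) = (15, 1), so from here the quotient a_1 repeats; the period length is 1.
So sqrt(226) = [15; (30)] with period length k = 1.
k is odd, so (p_{k-1}, q_{k-1}) only solves x^2 - 226y^2 = -1 and the fundamental solution of x^2 - 226y^2 = 1 is (p_{2k-1}, q_{2k-1}) = (p_1, q_1); compute convergents through index 1, running through the period twice.
Convergents (p_i = a_i*p_{i-1} + p_{i-2}, q_i = a_i*q_{i-1} + q_{i-2} with p_{-2}=0, p_{-1}=1, q_{-2}=1, q_{-1}=0):
  i=0: a_0=15, p_0 = 15*1 + 0 = 15, q_0 = 15*0 + 1 = 1.
  i=1: a_1=30, p_1 = 30*15 + 1 = 451, q_1 = 30*1 + 0 = 30.
Indeed p_0^2 - 226*q_0^2 = 225 - 226 = -1, not +1.
Check: 451^2 - 226*30^2 = 203401 - 203400 = 1, so (x, y) = (451, 30) solves the equation, and by the theorem it is the least positive solution.

(x, y) = (451, 30)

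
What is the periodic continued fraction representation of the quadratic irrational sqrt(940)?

[30; (1, 1, 1, 14, 1, 1, 1, 60)]

Write x_i = (sqrt(940) + m_i)/d_i with (m_0, d_0) = (0, 1). a_0 = floor(sqrt(940)) = 30, since 30^2 = 900 <= 940 < 961 = 31^2.
Iterate m_{i+1} = d_i*a_i - m_i, d_{i+1} = (940 - m_{i+1}^2)/d_i, a_{i+1} = floor((a_0 + m_{i+1})/d_{i+1}):
  m_1 = 1*30 - 0 = 30, d_1 = (940 - 30^2)/1 = 40/1 = 40, a_1 = floor((30 + 30)/40) = 1.
  m_2 = 40*1 - 30 = 10, d_2 = (940 - 10^2)/40 = 840/40 = 21, a_2 = floor((30 + 10)/21) = 1.
  m_3 = 21*1 - 10 = 11, d_3 = (940 - 11^2)/21 = 819/21 = 39, a_3 = floor((30 + 11)/39) = 1.
  m_4 = 39*1 - 11 = 28, d_4 = (940 - 28^2)/39 = 156/39 = 4, a_4 = floor((30 + 28)/4) = 14.
  m_5 = 4*14 - 28 = 28, d_5 = (940 - 28^2)/4 = 156/4 = 39, a_5 = floor((30 + 28)/39) = 1.
  m_6 = 39*1 - 28 = 11, d_6 = (940 - 11^2)/39 = 819/39 = 21, a_6 = floor((30 + 11)/21) = 1.
  m_7 = 21*1 - 11 = 10, d_7 = (940 - 10^2)/21 = 840/21 = 40, a_7 = floor((30 + 10)/40) = 1.
  m_8 = 40*1 - 10 = 30, d_8 = (940 - 30^2)/40 = 40/40 = 1, a_8 = floor((30 + 30)/1) = 60.
  m_9 = 1*60 - 30 = 30, d_9 = (940 - 30^2)/1 = 40/1 = 40: (m_9, d_9) = (m_1, d_1) = (30, 40), so from here the quotients repeat a_1, ..., a_8; the period length is 8.
Hence the expansion of sqrt(940) is a_0 = 30 followed by the repeating block 1, 1, 1, 14, 1, 1, 1, 60 (period 8).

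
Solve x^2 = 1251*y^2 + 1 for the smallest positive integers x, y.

(x, y) = (77563250, 2192943)

First expand sqrt(1251) as a continued fraction. With x_i = (sqrt(1251) + m_i)/d_i and (m_0, d_0) = (0, 1): a_0 = floor(sqrt(1251)) = 35, since 35^2 = 1225 <= 1251 < 1296 = 36^2.
Iterate m_{i+1} = d_i*a_i - m_i, d_{i+1} = (1251 - m_{i+1}^2)/d_i, a_{i+1} = floor((a_0 + m_{i+1})/d_{i+1}):
  m_1 = 1*35 - 0 = 35, d_1 = (1251 - 35^2)/1 = 26/1 = 26, a_1 = floor((35 + 35)/26) = 2.
  m_2 = 26*2 - 35 = 17, d_2 = (1251 - 17^2)/26 = 962/26 = 37, a_2 = floor((35 + 17)/37) = 1.
  m_3 = 37*1 - 17 = 20, d_3 = (1251 - 20^2)/37 = 851/37 = 23, a_3 = floor((35 + 20)/23) = 2.
  m_4 = 23*2 - 20 = 26, d_4 = (1251 - 26^2)/23 = 575/23 = 25, a_4 = floor((35 + 26)/25) = 2.
  m_5 = 25*2 - 26 = 24, d_5 = (1251 - 24^2)/25 = 675/25 = 27, a_5 = floor((35 + 24)/27) = 2.
  m_6 = 27*2 - 24 = 30, d_6 = (1251 - 30^2)/27 = 351/27 = 13, a_6 = floor((35 + 30)/13) = 5.
  m_7 = 13*5 - 30 = 35, d_7 = (1251 - 35^2)/13 = 26/13 = 2, a_7 = floor((35 + 35)/2) = 35.
  m_8 = 2*35 - 35 = 35, d_8 = (1251 - 35^2)/2 = 26/2 = 13, a_8 = floor((35 + 35)/13) = 5.
  m_9 = 13*5 - 35 = 30, d_9 = (1251 - 30^2)/13 = 351/13 = 27, a_9 = floor((35 + 30)/27) = 2.
  m_10 = 27*2 - 30 = 24, d_10 = (1251 - 24^2)/27 = 675/27 = 25, a_10 = floor((35 + 24)/25) = 2.
  m_11 = 25*2 - 24 = 26, d_11 = (1251 - 26^2)/25 = 575/25 = 23, a_11 = floor((35 + 26)/23) = 2.
  m_12 = 23*2 - 26 = 20, d_12 = (1251 - 20^2)/23 = 851/23 = 37, a_12 = floor((35 + 20)/37) = 1.
  m_13 = 37*1 - 20 = 17, d_13 = (1251 - 17^2)/37 = 962/37 = 26, a_13 = floor((35 + 17)/26) = 2.
  m_14 = 26*2 - 17 = 35, d_14 = (1251 - 35^2)/26 = 26/26 = 1, a_14 = floor((35 + 35)/1) = 70.
  m_15 = 1*70 - 35 = 35, d_15 = (1251 - 35^2)/1 = 26/1 = 26: (m_15, d_15) = (m_1, d_1) = (35, 26), so from here the quotients repeat a_1, ..., a_14; the period length is 14.
So sqrt(1251) = [35; (2, 1, 2, 2, 2, 5, 35, 5, 2, 2, 2, 1, 2, 70)] with period length k = 14.
k is even, so the fundamental solution of x^2 - 1251y^2 = 1 is (p_{k-1}, q_{k-1}) = (p_13, q_13); compute convergents through index 13.
Convergents (p_i = a_i*p_{i-1} + p_{i-2}, q_i = a_i*q_{i-1} + q_{i-2} with p_{-2}=0, p_{-1}=1, q_{-2}=1, q_{-1}=0):
  i=0: a_0=35, p_0 = 35*1 + 0 = 35, q_0 = 35*0 + 1 = 1.
  i=1: a_1=2, p_1 = 2*35 + 1 = 71, q_1 = 2*1 + 0 = 2.
  i=2: a_2=1, p_2 = 1*71 + 35 = 106, q_2 = 1*2 + 1 = 3.
  i=3: a_3=2, p_3 = 2*106 + 71 = 283, q_3 = 2*3 + 2 = 8.
  i=4: a_4=2, p_4 = 2*283 + 106 = 672, q_4 = 2*8 + 3 = 19.
  i=5: a_5=2, p_5 = 2*672 + 283 = 1627, q_5 = 2*19 + 8 = 46.
  i=6: a_6=5, p_6 = 5*1627 + 672 = 8807, q_6 = 5*46 + 19 = 249.
  i=7: a_7=35, p_7 = 35*8807 + 1627 = 309872, q_7 = 35*249 + 46 = 8761.
  i=8: a_8=5, p_8 = 5*309872 + 8807 = 1558167, q_8 = 5*8761 + 249 = 44054.
  i=9: a_9=2, p_9 = 2*1558167 + 309872 = 3426206, q_9 = 2*44054 + 8761 = 96869.
  i=10: a_10=2, p_10 = 2*3426206 + 1558167 = 8410579, q_10 = 2*96869 + 44054 = 237792.
  i=11: a_11=2, p_11 = 2*8410579 + 3426206 = 20247364, q_11 = 2*237792 + 96869 = 572453.
  i=12: a_12=1, p_12 = 1*20247364 + 8410579 = 28657943, q_12 = 1*572453 + 237792 = 810245.
  i=13: a_13=2, p_13 = 2*28657943 + 20247364 = 77563250, q_13 = 2*810245 + 572453 = 2192943.
Check: 77563250^2 - 1251*2192943^2 = 6016057750562500 - 6016057750562499 = 1, so (x, y) = (77563250, 2192943) solves the equation, and by the theorem it is the least positive solution.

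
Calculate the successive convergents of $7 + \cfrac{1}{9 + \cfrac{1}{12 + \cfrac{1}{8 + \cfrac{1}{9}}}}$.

7/1, 64/9, 775/109, 6264/881, 57151/8038

Using the convergent recurrence p_i = a_i*p_{i-1} + p_{i-2}, q_i = a_i*q_{i-1} + q_{i-2} with p_{-2}=0, p_{-1}=1, q_{-2}=1, q_{-1}=0:
  i=0: a_0=7, p_0 = 7*1 + 0 = 7, q_0 = 7*0 + 1 = 1.
  i=1: a_1=9, p_1 = 9*7 + 1 = 64, q_1 = 9*1 + 0 = 9.
  i=2: a_2=12, p_2 = 12*64 + 7 = 775, q_2 = 12*9 + 1 = 109.
  i=3: a_3=8, p_3 = 8*775 + 64 = 6264, q_3 = 8*109 + 9 = 881.
  i=4: a_4=9, p_4 = 9*6264 + 775 = 57151, q_4 = 9*881 + 109 = 8038.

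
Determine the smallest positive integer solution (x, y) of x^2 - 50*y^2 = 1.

First expand sqrt(50) as a continued fraction. With x_i = (sqrt(50) + m_i)/d_i and (m_0, d_0) = (0, 1): a_0 = floor(sqrt(50)) = 7, since 7^2 = 49 <= 50 < 64 = 8^2.
Iterate m_{i+1} = d_i*a_i - m_i, d_{i+1} = (50 - m_{i+1}^2)/d_i, a_{i+1} = floor((a_0 + m_{i+1})/d_{i+1}):
  m_1 = 1*7 - 0 = 7, d_1 = (50 - 7^2)/1 = 1/1 = 1, a_1 = floor((7 + 7)/1) = 14.
  m_2 = 1*14 - 7 = 7, d_2 = (50 - 7^2)/1 = 1/1 = 1: (m_2, d_2) = (m_1, d_1) = (7, 1), so from here the quotient a_1 repeats; the period length is 1.
So sqrt(50) = [7; (14)] with period length k = 1.
k is odd, so (p_{k-1}, q_{k-1}) only solves x^2 - 50y^2 = -1 and the fundamental solution of x^2 - 50y^2 = 1 is (p_{2k-1}, q_{2k-1}) = (p_1, q_1); compute convergents through index 1, running through the period twice.
Convergents (p_i = a_i*p_{i-1} + p_{i-2}, q_i = a_i*q_{i-1} + q_{i-2} with p_{-2}=0, p_{-1}=1, q_{-2}=1, q_{-1}=0):
  i=0: a_0=7, p_0 = 7*1 + 0 = 7, q_0 = 7*0 + 1 = 1.
  i=1: a_1=14, p_1 = 14*7 + 1 = 99, q_1 = 14*1 + 0 = 14.
Indeed p_0^2 - 50*q_0^2 = 49 - 50 = -1, not +1.
Check: 99^2 - 50*14^2 = 9801 - 9800 = 1, so (x, y) = (99, 14) solves the equation, and by the theorem it is the least positive solution.

(x, y) = (99, 14)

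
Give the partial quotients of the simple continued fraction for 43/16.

Run the Euclidean algorithm on 43 and 16; the successive quotients are the partial quotients a_0, a_1, ... (each step inverts the fractional part left over by the previous one):
  43 = 2*16 + 11, so a_0 = 2.
  16 = 1*11 + 5, so a_1 = 1.
  11 = 2*5 + 1, so a_2 = 2.
  5 = 5*1 + 0, so a_3 = 5.
The remainder reaches 0 after 4 divisions, so the expansion has 4 partial quotients, read off in order.

[2; 1, 2, 5]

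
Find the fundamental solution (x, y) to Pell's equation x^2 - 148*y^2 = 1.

(x, y) = (73, 6)

First expand sqrt(148) as a continued fraction. With x_i = (sqrt(148) + m_i)/d_i and (m_0, d_0) = (0, 1): a_0 = floor(sqrt(148)) = 12, since 12^2 = 144 <= 148 < 169 = 13^2.
Iterate m_{i+1} = d_i*a_i - m_i, d_{i+1} = (148 - m_{i+1}^2)/d_i, a_{i+1} = floor((a_0 + m_{i+1})/d_{i+1}):
  m_1 = 1*12 - 0 = 12, d_1 = (148 - 12^2)/1 = 4/1 = 4, a_1 = floor((12 + 12)/4) = 6.
  m_2 = 4*6 - 12 = 12, d_2 = (148 - 12^2)/4 = 4/4 = 1, a_2 = floor((12 + 12)/1) = 24.
  m_3 = 1*24 - 12 = 12, d_3 = (148 - 12^2)/1 = 4/1 = 4: (m_3, d_3) = (m_1, d_1) = (12, 4), so from here the quotients repeat a_1, a_2; the period length is 2.
So sqrt(148) = [12; (6, 24)] with period length k = 2.
k is even, so the fundamental solution of x^2 - 148y^2 = 1 is (p_{k-1}, q_{k-1}) = (p_1, q_1); compute convergents through index 1.
Convergents (p_i = a_i*p_{i-1} + p_{i-2}, q_i = a_i*q_{i-1} + q_{i-2} with p_{-2}=0, p_{-1}=1, q_{-2}=1, q_{-1}=0):
  i=0: a_0=12, p_0 = 12*1 + 0 = 12, q_0 = 12*0 + 1 = 1.
  i=1: a_1=6, p_1 = 6*12 + 1 = 73, q_1 = 6*1 + 0 = 6.
Check: 73^2 - 148*6^2 = 5329 - 5328 = 1, so (x, y) = (73, 6) solves the equation, and by the theorem it is the least positive solution.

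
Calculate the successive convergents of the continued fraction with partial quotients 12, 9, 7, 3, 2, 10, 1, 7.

12/1, 109/9, 775/64, 2434/201, 5643/466, 58864/4861, 64507/5327, 510413/42150

Using the convergent recurrence p_i = a_i*p_{i-1} + p_{i-2}, q_i = a_i*q_{i-1} + q_{i-2} with p_{-2}=0, p_{-1}=1, q_{-2}=1, q_{-1}=0:
  i=0: a_0=12, p_0 = 12*1 + 0 = 12, q_0 = 12*0 + 1 = 1.
  i=1: a_1=9, p_1 = 9*12 + 1 = 109, q_1 = 9*1 + 0 = 9.
  i=2: a_2=7, p_2 = 7*109 + 12 = 775, q_2 = 7*9 + 1 = 64.
  i=3: a_3=3, p_3 = 3*775 + 109 = 2434, q_3 = 3*64 + 9 = 201.
  i=4: a_4=2, p_4 = 2*2434 + 775 = 5643, q_4 = 2*201 + 64 = 466.
  i=5: a_5=10, p_5 = 10*5643 + 2434 = 58864, q_5 = 10*466 + 201 = 4861.
  i=6: a_6=1, p_6 = 1*58864 + 5643 = 64507, q_6 = 1*4861 + 466 = 5327.
  i=7: a_7=7, p_7 = 7*64507 + 58864 = 510413, q_7 = 7*5327 + 4861 = 42150.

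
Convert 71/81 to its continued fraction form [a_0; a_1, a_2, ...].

[0; 1, 7, 10]

Run the Euclidean algorithm on 71 and 81; the successive quotients are the partial quotients a_0, a_1, ... (each step inverts the fractional part left over by the previous one):
  71 = 0*81 + 71, so a_0 = 0.
  81 = 1*71 + 10, so a_1 = 1.
  71 = 7*10 + 1, so a_2 = 7.
  10 = 10*1 + 0, so a_3 = 10.
The remainder reaches 0 after 4 divisions, so the expansion has 4 partial quotients, read off in order.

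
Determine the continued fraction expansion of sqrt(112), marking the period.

Write x_i = (sqrt(112) + m_i)/d_i with (m_0, d_0) = (0, 1). a_0 = floor(sqrt(112)) = 10, since 10^2 = 100 <= 112 < 121 = 11^2.
Iterate m_{i+1} = d_i*a_i - m_i, d_{i+1} = (112 - m_{i+1}^2)/d_i, a_{i+1} = floor((a_0 + m_{i+1})/d_{i+1}):
  m_1 = 1*10 - 0 = 10, d_1 = (112 - 10^2)/1 = 12/1 = 12, a_1 = floor((10 + 10)/12) = 1.
  m_2 = 12*1 - 10 = 2, d_2 = (112 - 2^2)/12 = 108/12 = 9, a_2 = floor((10 + 2)/9) = 1.
  m_3 = 9*1 - 2 = 7, d_3 = (112 - 7^2)/9 = 63/9 = 7, a_3 = floor((10 + 7)/7) = 2.
  m_4 = 7*2 - 7 = 7, d_4 = (112 - 7^2)/7 = 63/7 = 9, a_4 = floor((10 + 7)/9) = 1.
  m_5 = 9*1 - 7 = 2, d_5 = (112 - 2^2)/9 = 108/9 = 12, a_5 = floor((10 + 2)/12) = 1.
  m_6 = 12*1 - 2 = 10, d_6 = (112 - 10^2)/12 = 12/12 = 1, a_6 = floor((10 + 10)/1) = 20.
  m_7 = 1*20 - 10 = 10, d_7 = (112 - 10^2)/1 = 12/1 = 12: (m_7, d_7) = (m_1, d_1) = (10, 12), so from here the quotients repeat a_1, ..., a_6; the period length is 6.
Hence the expansion of sqrt(112) is a_0 = 10 followed by the repeating block 1, 1, 2, 1, 1, 20 (period 6).

[10; (1, 1, 2, 1, 1, 20)]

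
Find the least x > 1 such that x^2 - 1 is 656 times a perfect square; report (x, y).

(x, y) = (2049, 80)

First expand sqrt(656) as a continued fraction. With x_i = (sqrt(656) + m_i)/d_i and (m_0, d_0) = (0, 1): a_0 = floor(sqrt(656)) = 25, since 25^2 = 625 <= 656 < 676 = 26^2.
Iterate m_{i+1} = d_i*a_i - m_i, d_{i+1} = (656 - m_{i+1}^2)/d_i, a_{i+1} = floor((a_0 + m_{i+1})/d_{i+1}):
  m_1 = 1*25 - 0 = 25, d_1 = (656 - 25^2)/1 = 31/1 = 31, a_1 = floor((25 + 25)/31) = 1.
  m_2 = 31*1 - 25 = 6, d_2 = (656 - 6^2)/31 = 620/31 = 20, a_2 = floor((25 + 6)/20) = 1.
  m_3 = 20*1 - 6 = 14, d_3 = (656 - 14^2)/20 = 460/20 = 23, a_3 = floor((25 + 14)/23) = 1.
  m_4 = 23*1 - 14 = 9, d_4 = (656 - 9^2)/23 = 575/23 = 25, a_4 = floor((25 + 9)/25) = 1.
  m_5 = 25*1 - 9 = 16, d_5 = (656 - 16^2)/25 = 400/25 = 16, a_5 = floor((25 + 16)/16) = 2.
  m_6 = 16*2 - 16 = 16, d_6 = (656 - 16^2)/16 = 400/16 = 25, a_6 = floor((25 + 16)/25) = 1.
  m_7 = 25*1 - 16 = 9, d_7 = (656 - 9^2)/25 = 575/25 = 23, a_7 = floor((25 + 9)/23) = 1.
  m_8 = 23*1 - 9 = 14, d_8 = (656 - 14^2)/23 = 460/23 = 20, a_8 = floor((25 + 14)/20) = 1.
  m_9 = 20*1 - 14 = 6, d_9 = (656 - 6^2)/20 = 620/20 = 31, a_9 = floor((25 + 6)/31) = 1.
  m_10 = 31*1 - 6 = 25, d_10 = (656 - 25^2)/31 = 31/31 = 1, a_10 = floor((25 + 25)/1) = 50.
  m_11 = 1*50 - 25 = 25, d_11 = (656 - 25^2)/1 = 31/1 = 31: (m_11, d_11) = (m_1, d_1) = (25, 31), so from here the quotients repeat a_1, ..., a_10; the period length is 10.
So sqrt(656) = [25; (1, 1, 1, 1, 2, 1, 1, 1, 1, 50)] with period length k = 10.
k is even, so the fundamental solution of x^2 - 656y^2 = 1 is (p_{k-1}, q_{k-1}) = (p_9, q_9); compute convergents through index 9.
Convergents (p_i = a_i*p_{i-1} + p_{i-2}, q_i = a_i*q_{i-1} + q_{i-2} with p_{-2}=0, p_{-1}=1, q_{-2}=1, q_{-1}=0):
  i=0: a_0=25, p_0 = 25*1 + 0 = 25, q_0 = 25*0 + 1 = 1.
  i=1: a_1=1, p_1 = 1*25 + 1 = 26, q_1 = 1*1 + 0 = 1.
  i=2: a_2=1, p_2 = 1*26 + 25 = 51, q_2 = 1*1 + 1 = 2.
  i=3: a_3=1, p_3 = 1*51 + 26 = 77, q_3 = 1*2 + 1 = 3.
  i=4: a_4=1, p_4 = 1*77 + 51 = 128, q_4 = 1*3 + 2 = 5.
  i=5: a_5=2, p_5 = 2*128 + 77 = 333, q_5 = 2*5 + 3 = 13.
  i=6: a_6=1, p_6 = 1*333 + 128 = 461, q_6 = 1*13 + 5 = 18.
  i=7: a_7=1, p_7 = 1*461 + 333 = 794, q_7 = 1*18 + 13 = 31.
  i=8: a_8=1, p_8 = 1*794 + 461 = 1255, q_8 = 1*31 + 18 = 49.
  i=9: a_9=1, p_9 = 1*1255 + 794 = 2049, q_9 = 1*49 + 31 = 80.
Check: 2049^2 - 656*80^2 = 4198401 - 4198400 = 1, so (x, y) = (2049, 80) solves the equation, and by the theorem it is the least positive solution.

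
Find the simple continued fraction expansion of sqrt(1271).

[35; (1, 1, 1, 6, 2, 6, 1, 1, 1, 70)]

Write x_i = (sqrt(1271) + m_i)/d_i with (m_0, d_0) = (0, 1). a_0 = floor(sqrt(1271)) = 35, since 35^2 = 1225 <= 1271 < 1296 = 36^2.
Iterate m_{i+1} = d_i*a_i - m_i, d_{i+1} = (1271 - m_{i+1}^2)/d_i, a_{i+1} = floor((a_0 + m_{i+1})/d_{i+1}):
  m_1 = 1*35 - 0 = 35, d_1 = (1271 - 35^2)/1 = 46/1 = 46, a_1 = floor((35 + 35)/46) = 1.
  m_2 = 46*1 - 35 = 11, d_2 = (1271 - 11^2)/46 = 1150/46 = 25, a_2 = floor((35 + 11)/25) = 1.
  m_3 = 25*1 - 11 = 14, d_3 = (1271 - 14^2)/25 = 1075/25 = 43, a_3 = floor((35 + 14)/43) = 1.
  m_4 = 43*1 - 14 = 29, d_4 = (1271 - 29^2)/43 = 430/43 = 10, a_4 = floor((35 + 29)/10) = 6.
  m_5 = 10*6 - 29 = 31, d_5 = (1271 - 31^2)/10 = 310/10 = 31, a_5 = floor((35 + 31)/31) = 2.
  m_6 = 31*2 - 31 = 31, d_6 = (1271 - 31^2)/31 = 310/31 = 10, a_6 = floor((35 + 31)/10) = 6.
  m_7 = 10*6 - 31 = 29, d_7 = (1271 - 29^2)/10 = 430/10 = 43, a_7 = floor((35 + 29)/43) = 1.
  m_8 = 43*1 - 29 = 14, d_8 = (1271 - 14^2)/43 = 1075/43 = 25, a_8 = floor((35 + 14)/25) = 1.
  m_9 = 25*1 - 14 = 11, d_9 = (1271 - 11^2)/25 = 1150/25 = 46, a_9 = floor((35 + 11)/46) = 1.
  m_10 = 46*1 - 11 = 35, d_10 = (1271 - 35^2)/46 = 46/46 = 1, a_10 = floor((35 + 35)/1) = 70.
  m_11 = 1*70 - 35 = 35, d_11 = (1271 - 35^2)/1 = 46/1 = 46: (m_11, d_11) = (m_1, d_1) = (35, 46), so from here the quotients repeat a_1, ..., a_10; the period length is 10.
Hence the expansion of sqrt(1271) is a_0 = 35 followed by the repeating block 1, 1, 1, 6, 2, 6, 1, 1, 1, 70 (period 10).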